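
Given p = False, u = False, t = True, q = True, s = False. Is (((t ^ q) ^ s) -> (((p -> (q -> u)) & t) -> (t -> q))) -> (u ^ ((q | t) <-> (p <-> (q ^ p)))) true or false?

Substituting p=False, u=False, t=True, q=True, s=False:
t ^ q = True ^ True = False
(t ^ q) ^ s = False ^ False = False
q -> u = True -> False = False
p -> (q -> u) = False -> False = True
(p -> (q -> u)) & t = True & True = True
t -> q = True -> True = True
((p -> (q -> u)) & t) -> (t -> q) = True -> True = True
((t ^ q) ^ s) -> (((p -> (q -> u)) & t) -> (t -> q)) = False -> True = True
q | t = True | True = True
q ^ p = True ^ False = True
p <-> (q ^ p) = False <-> True = False
(q | t) <-> (p <-> (q ^ p)) = True <-> False = False
u ^ ((q | t) <-> (p <-> (q ^ p))) = False ^ False = False
(((t ^ q) ^ s) -> (((p -> (q -> u)) & t) -> (t -> q))) -> (u ^ ((q | t) <-> (p <-> (q ^ p)))) = True -> False = False

False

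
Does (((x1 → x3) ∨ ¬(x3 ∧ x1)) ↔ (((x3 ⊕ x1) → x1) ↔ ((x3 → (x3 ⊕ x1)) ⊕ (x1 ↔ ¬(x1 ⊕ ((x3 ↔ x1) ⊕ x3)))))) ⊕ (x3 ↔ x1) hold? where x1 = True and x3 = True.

x1 → x3 = True → True = True
x3 ∧ x1 = True ∧ True = True
¬(x3 ∧ x1) = ¬True = False
(x1 → x3) ∨ ¬(x3 ∧ x1) = True ∨ False = True
x3 ⊕ x1 = True ⊕ True = False
(x3 ⊕ x1) → x1 = False → True = True
x3 ⊕ x1 = True ⊕ True = False
x3 → (x3 ⊕ x1) = True → False = False
x3 ↔ x1 = True ↔ True = True
(x3 ↔ x1) ⊕ x3 = True ⊕ True = False
x1 ⊕ ((x3 ↔ x1) ⊕ x3) = True ⊕ False = True
¬(x1 ⊕ ((x3 ↔ x1) ⊕ x3)) = ¬True = False
x1 ↔ ¬(x1 ⊕ ((x3 ↔ x1) ⊕ x3)) = True ↔ False = False
(x3 → (x3 ⊕ x1)) ⊕ (x1 ↔ ¬(x1 ⊕ ((x3 ↔ x1) ⊕ x3))) = False ⊕ False = False
((x3 ⊕ x1) → x1) ↔ ((x3 → (x3 ⊕ x1)) ⊕ (x1 ↔ ¬(x1 ⊕ ((x3 ↔ x1) ⊕ x3)))) = True ↔ False = False
((x1 → x3) ∨ ¬(x3 ∧ x1)) ↔ (((x3 ⊕ x1) → x1) ↔ ((x3 → (x3 ⊕ x1)) ⊕ (x1 ↔ ¬(x1 ⊕ ((x3 ↔ x1) ⊕ x3))))) = True ↔ False = False
x3 ↔ x1 = True ↔ True = True
(((x1 → x3) ∨ ¬(x3 ∧ x1)) ↔ (((x3 ⊕ x1) → x1) ↔ ((x3 → (x3 ⊕ x1)) ⊕ (x1 ↔ ¬(x1 ⊕ ((x3 ↔ x1) ⊕ x3)))))) ⊕ (x3 ↔ x1) = False ⊕ True = True

True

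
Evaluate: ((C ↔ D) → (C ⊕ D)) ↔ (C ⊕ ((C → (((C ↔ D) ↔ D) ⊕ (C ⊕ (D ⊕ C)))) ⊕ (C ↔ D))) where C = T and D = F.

Substituting C=T, D=F:
C ↔ D = T ↔ F = F
C ⊕ D = T ⊕ F = T
(C ↔ D) → (C ⊕ D) = F → T = T
C ↔ D = T ↔ F = F
(C ↔ D) ↔ D = F ↔ F = T
D ⊕ C = F ⊕ T = T
C ⊕ (D ⊕ C) = T ⊕ T = F
((C ↔ D) ↔ D) ⊕ (C ⊕ (D ⊕ C)) = T ⊕ F = T
C → (((C ↔ D) ↔ D) ⊕ (C ⊕ (D ⊕ C))) = T → T = T
C ↔ D = T ↔ F = F
(C → (((C ↔ D) ↔ D) ⊕ (C ⊕ (D ⊕ C)))) ⊕ (C ↔ D) = T ⊕ F = T
C ⊕ ((C → (((C ↔ D) ↔ D) ⊕ (C ⊕ (D ⊕ C)))) ⊕ (C ↔ D)) = T ⊕ T = F
((C ↔ D) → (C ⊕ D)) ↔ (C ⊕ ((C → (((C ↔ D) ↔ D) ⊕ (C ⊕ (D ⊕ C)))) ⊕ (C ↔ D))) = T ↔ F = F

F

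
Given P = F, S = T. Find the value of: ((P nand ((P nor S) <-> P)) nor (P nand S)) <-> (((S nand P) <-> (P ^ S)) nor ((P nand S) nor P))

P nor S = F nor T = F
(P nor S) <-> P = F <-> F = T
P nand ((P nor S) <-> P) = F nand T = T
P nand S = F nand T = T
(P nand ((P nor S) <-> P)) nor (P nand S) = T nor T = F
S nand P = T nand F = T
P ^ S = F ^ T = T
(S nand P) <-> (P ^ S) = T <-> T = T
P nand S = F nand T = T
(P nand S) nor P = T nor F = F
((S nand P) <-> (P ^ S)) nor ((P nand S) nor P) = T nor F = F
((P nand ((P nor S) <-> P)) nor (P nand S)) <-> (((S nand P) <-> (P ^ S)) nor ((P nand S) nor P)) = F <-> F = T

T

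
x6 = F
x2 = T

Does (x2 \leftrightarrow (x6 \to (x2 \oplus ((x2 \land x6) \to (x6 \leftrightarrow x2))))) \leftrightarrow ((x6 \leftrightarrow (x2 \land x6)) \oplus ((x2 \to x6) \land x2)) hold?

T

Substituting x6=F, x2=T:
x2 \land x6 = T \land F = F
x6 \leftrightarrow x2 = F \leftrightarrow T = F
(x2 \land x6) \to (x6 \leftrightarrow x2) = F \to F = T
x2 \oplus ((x2 \land x6) \to (x6 \leftrightarrow x2)) = T \oplus T = F
x6 \to (x2 \oplus ((x2 \land x6) \to (x6 \leftrightarrow x2))) = F \to F = T
x2 \leftrightarrow (x6 \to (x2 \oplus ((x2 \land x6) \to (x6 \leftrightarrow x2)))) = T \leftrightarrow T = T
x2 \land x6 = T \land F = F
x6 \leftrightarrow (x2 \land x6) = F \leftrightarrow F = T
x2 \to x6 = T \to F = F
(x2 \to x6) \land x2 = F \land T = F
(x6 \leftrightarrow (x2 \land x6)) \oplus ((x2 \to x6) \land x2) = T \oplus F = T
(x2 \leftrightarrow (x6 \to (x2 \oplus ((x2 \land x6) \to (x6 \leftrightarrow x2))))) \leftrightarrow ((x6 \leftrightarrow (x2 \land x6)) \oplus ((x2 \to x6) \land x2)) = T \leftrightarrow T = T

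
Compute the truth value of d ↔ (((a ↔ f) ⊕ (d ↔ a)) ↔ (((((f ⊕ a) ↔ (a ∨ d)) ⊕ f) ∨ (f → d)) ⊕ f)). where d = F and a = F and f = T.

a ↔ f = F ↔ T = F
d ↔ a = F ↔ F = T
(a ↔ f) ⊕ (d ↔ a) = F ⊕ T = T
f ⊕ a = T ⊕ F = T
a ∨ d = F ∨ F = F
(f ⊕ a) ↔ (a ∨ d) = T ↔ F = F
((f ⊕ a) ↔ (a ∨ d)) ⊕ f = F ⊕ T = T
f → d = T → F = F
(((f ⊕ a) ↔ (a ∨ d)) ⊕ f) ∨ (f → d) = T ∨ F = T
((((f ⊕ a) ↔ (a ∨ d)) ⊕ f) ∨ (f → d)) ⊕ f = T ⊕ T = F
((a ↔ f) ⊕ (d ↔ a)) ↔ (((((f ⊕ a) ↔ (a ∨ d)) ⊕ f) ∨ (f → d)) ⊕ f) = T ↔ F = F
d ↔ (((a ↔ f) ⊕ (d ↔ a)) ↔ (((((f ⊕ a) ↔ (a ∨ d)) ⊕ f) ∨ (f → d)) ⊕ f)) = F ↔ F = T

T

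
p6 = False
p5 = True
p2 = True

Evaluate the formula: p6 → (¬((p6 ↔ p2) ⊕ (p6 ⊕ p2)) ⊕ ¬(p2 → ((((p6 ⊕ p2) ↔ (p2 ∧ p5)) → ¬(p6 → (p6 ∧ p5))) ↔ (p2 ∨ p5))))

p6 ↔ p2 = False ↔ True = False
p6 ⊕ p2 = False ⊕ True = True
(p6 ↔ p2) ⊕ (p6 ⊕ p2) = False ⊕ True = True
¬((p6 ↔ p2) ⊕ (p6 ⊕ p2)) = ¬True = False
p6 ⊕ p2 = False ⊕ True = True
p2 ∧ p5 = True ∧ True = True
(p6 ⊕ p2) ↔ (p2 ∧ p5) = True ↔ True = True
p6 ∧ p5 = False ∧ True = False
p6 → (p6 ∧ p5) = False → False = True
¬(p6 → (p6 ∧ p5)) = ¬True = False
((p6 ⊕ p2) ↔ (p2 ∧ p5)) → ¬(p6 → (p6 ∧ p5)) = True → False = False
p2 ∨ p5 = True ∨ True = True
(((p6 ⊕ p2) ↔ (p2 ∧ p5)) → ¬(p6 → (p6 ∧ p5))) ↔ (p2 ∨ p5) = False ↔ True = False
p2 → ((((p6 ⊕ p2) ↔ (p2 ∧ p5)) → ¬(p6 → (p6 ∧ p5))) ↔ (p2 ∨ p5)) = True → False = False
¬(p2 → ((((p6 ⊕ p2) ↔ (p2 ∧ p5)) → ¬(p6 → (p6 ∧ p5))) ↔ (p2 ∨ p5))) = ¬False = True
¬((p6 ↔ p2) ⊕ (p6 ⊕ p2)) ⊕ ¬(p2 → ((((p6 ⊕ p2) ↔ (p2 ∧ p5)) → ¬(p6 → (p6 ∧ p5))) ↔ (p2 ∨ p5))) = False ⊕ True = True
p6 → (¬((p6 ↔ p2) ⊕ (p6 ⊕ p2)) ⊕ ¬(p2 → ((((p6 ⊕ p2) ↔ (p2 ∧ p5)) → ¬(p6 → (p6 ∧ p5))) ↔ (p2 ∨ p5)))) = False → True = True

True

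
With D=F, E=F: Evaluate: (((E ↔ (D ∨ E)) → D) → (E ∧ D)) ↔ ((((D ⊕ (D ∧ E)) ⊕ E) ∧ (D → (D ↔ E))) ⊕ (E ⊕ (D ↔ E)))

T

D ∨ E = F ∨ F = F
E ↔ (D ∨ E) = F ↔ F = T
(E ↔ (D ∨ E)) → D = T → F = F
E ∧ D = F ∧ F = F
((E ↔ (D ∨ E)) → D) → (E ∧ D) = F → F = T
D ∧ E = F ∧ F = F
D ⊕ (D ∧ E) = F ⊕ F = F
(D ⊕ (D ∧ E)) ⊕ E = F ⊕ F = F
D ↔ E = F ↔ F = T
D → (D ↔ E) = F → T = T
((D ⊕ (D ∧ E)) ⊕ E) ∧ (D → (D ↔ E)) = F ∧ T = F
D ↔ E = F ↔ F = T
E ⊕ (D ↔ E) = F ⊕ T = T
(((D ⊕ (D ∧ E)) ⊕ E) ∧ (D → (D ↔ E))) ⊕ (E ⊕ (D ↔ E)) = F ⊕ T = T
(((E ↔ (D ∨ E)) → D) → (E ∧ D)) ↔ ((((D ⊕ (D ∧ E)) ⊕ E) ∧ (D → (D ↔ E))) ⊕ (E ⊕ (D ↔ E))) = T ↔ T = T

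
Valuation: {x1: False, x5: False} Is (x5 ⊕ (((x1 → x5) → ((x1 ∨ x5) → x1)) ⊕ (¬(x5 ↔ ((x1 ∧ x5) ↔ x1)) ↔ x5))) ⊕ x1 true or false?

True

Substituting x1=False, x5=False:
x1 → x5 = False → False = True
x1 ∨ x5 = False ∨ False = False
(x1 ∨ x5) → x1 = False → False = True
(x1 → x5) → ((x1 ∨ x5) → x1) = True → True = True
x1 ∧ x5 = False ∧ False = False
(x1 ∧ x5) ↔ x1 = False ↔ False = True
x5 ↔ ((x1 ∧ x5) ↔ x1) = False ↔ True = False
¬(x5 ↔ ((x1 ∧ x5) ↔ x1)) = ¬False = True
¬(x5 ↔ ((x1 ∧ x5) ↔ x1)) ↔ x5 = True ↔ False = False
((x1 → x5) → ((x1 ∨ x5) → x1)) ⊕ (¬(x5 ↔ ((x1 ∧ x5) ↔ x1)) ↔ x5) = True ⊕ False = True
x5 ⊕ (((x1 → x5) → ((x1 ∨ x5) → x1)) ⊕ (¬(x5 ↔ ((x1 ∧ x5) ↔ x1)) ↔ x5)) = False ⊕ True = True
(x5 ⊕ (((x1 → x5) → ((x1 ∨ x5) → x1)) ⊕ (¬(x5 ↔ ((x1 ∧ x5) ↔ x1)) ↔ x5))) ⊕ x1 = True ⊕ False = True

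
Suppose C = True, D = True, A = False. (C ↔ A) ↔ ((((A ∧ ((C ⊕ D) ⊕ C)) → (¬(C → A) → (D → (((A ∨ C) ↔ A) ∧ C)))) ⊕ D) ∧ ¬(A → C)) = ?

True

C ↔ A = True ↔ False = False
C ⊕ D = True ⊕ True = False
(C ⊕ D) ⊕ C = False ⊕ True = True
A ∧ ((C ⊕ D) ⊕ C) = False ∧ True = False
C → A = True → False = False
¬(C → A) = ¬False = True
A ∨ C = False ∨ True = True
(A ∨ C) ↔ A = True ↔ False = False
((A ∨ C) ↔ A) ∧ C = False ∧ True = False
D → (((A ∨ C) ↔ A) ∧ C) = True → False = False
¬(C → A) → (D → (((A ∨ C) ↔ A) ∧ C)) = True → False = False
(A ∧ ((C ⊕ D) ⊕ C)) → (¬(C → A) → (D → (((A ∨ C) ↔ A) ∧ C))) = False → False = True
((A ∧ ((C ⊕ D) ⊕ C)) → (¬(C → A) → (D → (((A ∨ C) ↔ A) ∧ C)))) ⊕ D = True ⊕ True = False
A → C = False → True = True
¬(A → C) = ¬True = False
(((A ∧ ((C ⊕ D) ⊕ C)) → (¬(C → A) → (D → (((A ∨ C) ↔ A) ∧ C)))) ⊕ D) ∧ ¬(A → C) = False ∧ False = False
(C ↔ A) ↔ ((((A ∧ ((C ⊕ D) ⊕ C)) → (¬(C → A) → (D → (((A ∨ C) ↔ A) ∧ C)))) ⊕ D) ∧ ¬(A → C)) = False ↔ False = True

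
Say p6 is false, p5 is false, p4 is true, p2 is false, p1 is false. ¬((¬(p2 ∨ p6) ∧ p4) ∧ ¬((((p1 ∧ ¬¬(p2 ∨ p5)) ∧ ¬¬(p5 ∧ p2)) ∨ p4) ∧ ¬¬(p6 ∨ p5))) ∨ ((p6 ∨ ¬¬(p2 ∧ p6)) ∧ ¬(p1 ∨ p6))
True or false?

Substituting p6=F, p5=F, p4=T, p2=F, p1=F:
p2 ∨ p6 = F ∨ F = F
¬(p2 ∨ p6) = ¬F = T
¬(p2 ∨ p6) ∧ p4 = T ∧ T = T
p2 ∨ p5 = F ∨ F = F
¬(p2 ∨ p5) = ¬F = T
¬¬(p2 ∨ p5) = ¬T = F
p1 ∧ ¬¬(p2 ∨ p5) = F ∧ F = F
p5 ∧ p2 = F ∧ F = F
¬(p5 ∧ p2) = ¬F = T
¬¬(p5 ∧ p2) = ¬T = F
(p1 ∧ ¬¬(p2 ∨ p5)) ∧ ¬¬(p5 ∧ p2) = F ∧ F = F
((p1 ∧ ¬¬(p2 ∨ p5)) ∧ ¬¬(p5 ∧ p2)) ∨ p4 = F ∨ T = T
p6 ∨ p5 = F ∨ F = F
¬(p6 ∨ p5) = ¬F = T
¬¬(p6 ∨ p5) = ¬T = F
(((p1 ∧ ¬¬(p2 ∨ p5)) ∧ ¬¬(p5 ∧ p2)) ∨ p4) ∧ ¬¬(p6 ∨ p5) = T ∧ F = F
¬((((p1 ∧ ¬¬(p2 ∨ p5)) ∧ ¬¬(p5 ∧ p2)) ∨ p4) ∧ ¬¬(p6 ∨ p5)) = ¬F = T
(¬(p2 ∨ p6) ∧ p4) ∧ ¬((((p1 ∧ ¬¬(p2 ∨ p5)) ∧ ¬¬(p5 ∧ p2)) ∨ p4) ∧ ¬¬(p6 ∨ p5)) = T ∧ T = T
¬((¬(p2 ∨ p6) ∧ p4) ∧ ¬((((p1 ∧ ¬¬(p2 ∨ p5)) ∧ ¬¬(p5 ∧ p2)) ∨ p4) ∧ ¬¬(p6 ∨ p5))) = ¬T = F
p2 ∧ p6 = F ∧ F = F
¬(p2 ∧ p6) = ¬F = T
¬¬(p2 ∧ p6) = ¬T = F
p6 ∨ ¬¬(p2 ∧ p6) = F ∨ F = F
p1 ∨ p6 = F ∨ F = F
¬(p1 ∨ p6) = ¬F = T
(p6 ∨ ¬¬(p2 ∧ p6)) ∧ ¬(p1 ∨ p6) = F ∧ T = F
¬((¬(p2 ∨ p6) ∧ p4) ∧ ¬((((p1 ∧ ¬¬(p2 ∨ p5)) ∧ ¬¬(p5 ∧ p2)) ∨ p4) ∧ ¬¬(p6 ∨ p5))) ∨ ((p6 ∨ ¬¬(p2 ∧ p6)) ∧ ¬(p1 ∨ p6)) = F ∨ F = F

F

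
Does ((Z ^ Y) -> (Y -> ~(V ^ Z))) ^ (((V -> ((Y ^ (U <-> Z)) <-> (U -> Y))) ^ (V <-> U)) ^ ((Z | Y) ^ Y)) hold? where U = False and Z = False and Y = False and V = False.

Z ^ Y = False ^ False = False
V ^ Z = False ^ False = False
~(V ^ Z) = ~False = True
Y -> ~(V ^ Z) = False -> True = True
(Z ^ Y) -> (Y -> ~(V ^ Z)) = False -> True = True
U <-> Z = False <-> False = True
Y ^ (U <-> Z) = False ^ True = True
U -> Y = False -> False = True
(Y ^ (U <-> Z)) <-> (U -> Y) = True <-> True = True
V -> ((Y ^ (U <-> Z)) <-> (U -> Y)) = False -> True = True
V <-> U = False <-> False = True
(V -> ((Y ^ (U <-> Z)) <-> (U -> Y))) ^ (V <-> U) = True ^ True = False
Z | Y = False | False = False
(Z | Y) ^ Y = False ^ False = False
((V -> ((Y ^ (U <-> Z)) <-> (U -> Y))) ^ (V <-> U)) ^ ((Z | Y) ^ Y) = False ^ False = False
((Z ^ Y) -> (Y -> ~(V ^ Z))) ^ (((V -> ((Y ^ (U <-> Z)) <-> (U -> Y))) ^ (V <-> U)) ^ ((Z | Y) ^ Y)) = True ^ False = True

True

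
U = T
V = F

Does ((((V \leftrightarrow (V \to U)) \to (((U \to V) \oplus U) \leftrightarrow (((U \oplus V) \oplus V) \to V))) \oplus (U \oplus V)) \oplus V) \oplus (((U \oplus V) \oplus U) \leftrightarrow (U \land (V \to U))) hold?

V \to U = F \to T = T
V \leftrightarrow (V \to U) = F \leftrightarrow T = F
U \to V = T \to F = F
(U \to V) \oplus U = F \oplus T = T
U \oplus V = T \oplus F = T
(U \oplus V) \oplus V = T \oplus F = T
((U \oplus V) \oplus V) \to V = T \to F = F
((U \to V) \oplus U) \leftrightarrow (((U \oplus V) \oplus V) \to V) = T \leftrightarrow F = F
(V \leftrightarrow (V \to U)) \to (((U \to V) \oplus U) \leftrightarrow (((U \oplus V) \oplus V) \to V)) = F \to F = T
U \oplus V = T \oplus F = T
((V \leftrightarrow (V \to U)) \to (((U \to V) \oplus U) \leftrightarrow (((U \oplus V) \oplus V) \to V))) \oplus (U \oplus V) = T \oplus T = F
(((V \leftrightarrow (V \to U)) \to (((U \to V) \oplus U) \leftrightarrow (((U \oplus V) \oplus V) \to V))) \oplus (U \oplus V)) \oplus V = F \oplus F = F
U \oplus V = T \oplus F = T
(U \oplus V) \oplus U = T \oplus T = F
V \to U = F \to T = T
U \land (V \to U) = T \land T = T
((U \oplus V) \oplus U) \leftrightarrow (U \land (V \to U)) = F \leftrightarrow T = F
((((V \leftrightarrow (V \to U)) \to (((U \to V) \oplus U) \leftrightarrow (((U \oplus V) \oplus V) \to V))) \oplus (U \oplus V)) \oplus V) \oplus (((U \oplus V) \oplus U) \leftrightarrow (U \land (V \to U))) = F \oplus F = F

F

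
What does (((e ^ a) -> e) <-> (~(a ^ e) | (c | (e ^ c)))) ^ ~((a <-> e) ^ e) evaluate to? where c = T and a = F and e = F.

Substituting c=T, a=F, e=F:
e ^ a = F ^ F = F
(e ^ a) -> e = F -> F = T
a ^ e = F ^ F = F
~(a ^ e) = ~F = T
e ^ c = F ^ T = T
c | (e ^ c) = T | T = T
~(a ^ e) | (c | (e ^ c)) = T | T = T
((e ^ a) -> e) <-> (~(a ^ e) | (c | (e ^ c))) = T <-> T = T
a <-> e = F <-> F = T
(a <-> e) ^ e = T ^ F = T
~((a <-> e) ^ e) = ~T = F
(((e ^ a) -> e) <-> (~(a ^ e) | (c | (e ^ c)))) ^ ~((a <-> e) ^ e) = T ^ F = T

T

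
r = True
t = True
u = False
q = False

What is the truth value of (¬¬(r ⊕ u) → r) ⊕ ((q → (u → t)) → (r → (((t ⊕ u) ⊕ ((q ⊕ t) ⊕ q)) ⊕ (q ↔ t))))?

r ⊕ u = True ⊕ False = True
¬(r ⊕ u) = ¬True = False
¬¬(r ⊕ u) = ¬False = True
¬¬(r ⊕ u) → r = True → True = True
u → t = False → True = True
q → (u → t) = False → True = True
t ⊕ u = True ⊕ False = True
q ⊕ t = False ⊕ True = True
(q ⊕ t) ⊕ q = True ⊕ False = True
(t ⊕ u) ⊕ ((q ⊕ t) ⊕ q) = True ⊕ True = False
q ↔ t = False ↔ True = False
((t ⊕ u) ⊕ ((q ⊕ t) ⊕ q)) ⊕ (q ↔ t) = False ⊕ False = False
r → (((t ⊕ u) ⊕ ((q ⊕ t) ⊕ q)) ⊕ (q ↔ t)) = True → False = False
(q → (u → t)) → (r → (((t ⊕ u) ⊕ ((q ⊕ t) ⊕ q)) ⊕ (q ↔ t))) = True → False = False
(¬¬(r ⊕ u) → r) ⊕ ((q → (u → t)) → (r → (((t ⊕ u) ⊕ ((q ⊕ t) ⊕ q)) ⊕ (q ↔ t)))) = True ⊕ False = True

True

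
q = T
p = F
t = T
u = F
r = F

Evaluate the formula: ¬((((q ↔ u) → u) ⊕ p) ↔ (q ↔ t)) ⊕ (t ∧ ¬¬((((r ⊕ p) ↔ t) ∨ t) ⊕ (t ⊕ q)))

q ↔ u = T ↔ F = F
(q ↔ u) → u = F → F = T
((q ↔ u) → u) ⊕ p = T ⊕ F = T
q ↔ t = T ↔ T = T
(((q ↔ u) → u) ⊕ p) ↔ (q ↔ t) = T ↔ T = T
¬((((q ↔ u) → u) ⊕ p) ↔ (q ↔ t)) = ¬T = F
r ⊕ p = F ⊕ F = F
(r ⊕ p) ↔ t = F ↔ T = F
((r ⊕ p) ↔ t) ∨ t = F ∨ T = T
t ⊕ q = T ⊕ T = F
(((r ⊕ p) ↔ t) ∨ t) ⊕ (t ⊕ q) = T ⊕ F = T
¬((((r ⊕ p) ↔ t) ∨ t) ⊕ (t ⊕ q)) = ¬T = F
¬¬((((r ⊕ p) ↔ t) ∨ t) ⊕ (t ⊕ q)) = ¬F = T
t ∧ ¬¬((((r ⊕ p) ↔ t) ∨ t) ⊕ (t ⊕ q)) = T ∧ T = T
¬((((q ↔ u) → u) ⊕ p) ↔ (q ↔ t)) ⊕ (t ∧ ¬¬((((r ⊕ p) ↔ t) ∨ t) ⊕ (t ⊕ q))) = F ⊕ T = T

T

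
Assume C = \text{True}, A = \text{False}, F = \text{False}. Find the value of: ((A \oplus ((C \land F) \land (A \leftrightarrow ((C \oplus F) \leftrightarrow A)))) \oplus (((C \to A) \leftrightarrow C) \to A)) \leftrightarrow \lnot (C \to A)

\text{True}

C \land F = \text{True} \land \text{False} = \text{False}
C \oplus F = \text{True} \oplus \text{False} = \text{True}
(C \oplus F) \leftrightarrow A = \text{True} \leftrightarrow \text{False} = \text{False}
A \leftrightarrow ((C \oplus F) \leftrightarrow A) = \text{False} \leftrightarrow \text{False} = \text{True}
(C \land F) \land (A \leftrightarrow ((C \oplus F) \leftrightarrow A)) = \text{False} \land \text{True} = \text{False}
A \oplus ((C \land F) \land (A \leftrightarrow ((C \oplus F) \leftrightarrow A))) = \text{False} \oplus \text{False} = \text{False}
C \to A = \text{True} \to \text{False} = \text{False}
(C \to A) \leftrightarrow C = \text{False} \leftrightarrow \text{True} = \text{False}
((C \to A) \leftrightarrow C) \to A = \text{False} \to \text{False} = \text{True}
(A \oplus ((C \land F) \land (A \leftrightarrow ((C \oplus F) \leftrightarrow A)))) \oplus (((C \to A) \leftrightarrow C) \to A) = \text{False} \oplus \text{True} = \text{True}
C \to A = \text{True} \to \text{False} = \text{False}
\lnot (C \to A) = \lnot \text{False} = \text{True}
((A \oplus ((C \land F) \land (A \leftrightarrow ((C \oplus F) \leftrightarrow A)))) \oplus (((C \to A) \leftrightarrow C) \to A)) \leftrightarrow \lnot (C \to A) = \text{True} \leftrightarrow \text{True} = \text{True}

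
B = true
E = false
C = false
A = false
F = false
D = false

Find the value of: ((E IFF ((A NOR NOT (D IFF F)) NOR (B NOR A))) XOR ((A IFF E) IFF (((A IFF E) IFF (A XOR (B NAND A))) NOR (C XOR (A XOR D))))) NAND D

D IFF F = false IFF false = true
NOT (D IFF F) = NOT true = false
A NOR NOT (D IFF F) = false NOR false = true
B NOR A = true NOR false = false
(A NOR NOT (D IFF F)) NOR (B NOR A) = true NOR false = false
E IFF ((A NOR NOT (D IFF F)) NOR (B NOR A)) = false IFF false = true
A IFF E = false IFF false = true
A IFF E = false IFF false = true
B NAND A = true NAND false = true
A XOR (B NAND A) = false XOR true = true
(A IFF E) IFF (A XOR (B NAND A)) = true IFF true = true
A XOR D = false XOR false = false
C XOR (A XOR D) = false XOR false = false
((A IFF E) IFF (A XOR (B NAND A))) NOR (C XOR (A XOR D)) = true NOR false = false
(A IFF E) IFF (((A IFF E) IFF (A XOR (B NAND A))) NOR (C XOR (A XOR D))) = true IFF false = false
(E IFF ((A NOR NOT (D IFF F)) NOR (B NOR A))) XOR ((A IFF E) IFF (((A IFF E) IFF (A XOR (B NAND A))) NOR (C XOR (A XOR D)))) = true XOR false = true
((E IFF ((A NOR NOT (D IFF F)) NOR (B NOR A))) XOR ((A IFF E) IFF (((A IFF E) IFF (A XOR (B NAND A))) NOR (C XOR (A XOR D))))) NAND D = true NAND false = true

true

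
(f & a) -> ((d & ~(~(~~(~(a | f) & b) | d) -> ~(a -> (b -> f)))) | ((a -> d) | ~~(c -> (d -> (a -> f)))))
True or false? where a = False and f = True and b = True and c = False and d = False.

True

Substituting a=False, f=True, b=True, c=False, d=False:
f & a = True & False = False
a | f = False | True = True
~(a | f) = ~True = False
~(a | f) & b = False & True = False
~(~(a | f) & b) = ~False = True
~~(~(a | f) & b) = ~True = False
~~(~(a | f) & b) | d = False | False = False
~(~~(~(a | f) & b) | d) = ~False = True
b -> f = True -> True = True
a -> (b -> f) = False -> True = True
~(a -> (b -> f)) = ~True = False
~(~~(~(a | f) & b) | d) -> ~(a -> (b -> f)) = True -> False = False
~(~(~~(~(a | f) & b) | d) -> ~(a -> (b -> f))) = ~False = True
d & ~(~(~~(~(a | f) & b) | d) -> ~(a -> (b -> f))) = False & True = False
a -> d = False -> False = True
a -> f = False -> True = True
d -> (a -> f) = False -> True = True
c -> (d -> (a -> f)) = False -> True = True
~(c -> (d -> (a -> f))) = ~True = False
~~(c -> (d -> (a -> f))) = ~False = True
(a -> d) | ~~(c -> (d -> (a -> f))) = True | True = True
(d & ~(~(~~(~(a | f) & b) | d) -> ~(a -> (b -> f)))) | ((a -> d) | ~~(c -> (d -> (a -> f)))) = False | True = True
(f & a) -> ((d & ~(~(~~(~(a | f) & b) | d) -> ~(a -> (b -> f)))) | ((a -> d) | ~~(c -> (d -> (a -> f))))) = False -> True = True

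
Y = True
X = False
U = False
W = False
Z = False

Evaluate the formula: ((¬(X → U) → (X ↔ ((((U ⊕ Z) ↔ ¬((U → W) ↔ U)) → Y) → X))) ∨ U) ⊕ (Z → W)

False

X → U = False → False = True
¬(X → U) = ¬True = False
U ⊕ Z = False ⊕ False = False
U → W = False → False = True
(U → W) ↔ U = True ↔ False = False
¬((U → W) ↔ U) = ¬False = True
(U ⊕ Z) ↔ ¬((U → W) ↔ U) = False ↔ True = False
((U ⊕ Z) ↔ ¬((U → W) ↔ U)) → Y = False → True = True
(((U ⊕ Z) ↔ ¬((U → W) ↔ U)) → Y) → X = True → False = False
X ↔ ((((U ⊕ Z) ↔ ¬((U → W) ↔ U)) → Y) → X) = False ↔ False = True
¬(X → U) → (X ↔ ((((U ⊕ Z) ↔ ¬((U → W) ↔ U)) → Y) → X)) = False → True = True
(¬(X → U) → (X ↔ ((((U ⊕ Z) ↔ ¬((U → W) ↔ U)) → Y) → X))) ∨ U = True ∨ False = True
Z → W = False → False = True
((¬(X → U) → (X ↔ ((((U ⊕ Z) ↔ ¬((U → W) ↔ U)) → Y) → X))) ∨ U) ⊕ (Z → W) = True ⊕ True = False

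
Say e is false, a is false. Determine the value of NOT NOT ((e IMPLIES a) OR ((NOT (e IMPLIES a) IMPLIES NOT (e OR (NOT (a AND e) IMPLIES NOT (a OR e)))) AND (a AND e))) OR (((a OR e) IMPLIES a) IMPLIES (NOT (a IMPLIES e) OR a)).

True

Substituting e=False, a=False:
e IMPLIES a = False IMPLIES False = True
e IMPLIES a = False IMPLIES False = True
NOT (e IMPLIES a) = NOT True = False
a AND e = False AND False = False
NOT (a AND e) = NOT False = True
a OR e = False OR False = False
NOT (a OR e) = NOT False = True
NOT (a AND e) IMPLIES NOT (a OR e) = True IMPLIES True = True
e OR (NOT (a AND e) IMPLIES NOT (a OR e)) = False OR True = True
NOT (e OR (NOT (a AND e) IMPLIES NOT (a OR e))) = NOT True = False
NOT (e IMPLIES a) IMPLIES NOT (e OR (NOT (a AND e) IMPLIES NOT (a OR e))) = False IMPLIES False = True
a AND e = False AND False = False
(NOT (e IMPLIES a) IMPLIES NOT (e OR (NOT (a AND e) IMPLIES NOT (a OR e)))) AND (a AND e) = True AND False = False
(e IMPLIES a) OR ((NOT (e IMPLIES a) IMPLIES NOT (e OR (NOT (a AND e) IMPLIES NOT (a OR e)))) AND (a AND e)) = True OR False = True
NOT ((e IMPLIES a) OR ((NOT (e IMPLIES a) IMPLIES NOT (e OR (NOT (a AND e) IMPLIES NOT (a OR e)))) AND (a AND e))) = NOT True = False
NOT NOT ((e IMPLIES a) OR ((NOT (e IMPLIES a) IMPLIES NOT (e OR (NOT (a AND e) IMPLIES NOT (a OR e)))) AND (a AND e))) = NOT False = True
a OR e = False OR False = False
(a OR e) IMPLIES a = False IMPLIES False = True
a IMPLIES e = False IMPLIES False = True
NOT (a IMPLIES e) = NOT True = False
NOT (a IMPLIES e) OR a = False OR False = False
((a OR e) IMPLIES a) IMPLIES (NOT (a IMPLIES e) OR a) = True IMPLIES False = False
NOT NOT ((e IMPLIES a) OR ((NOT (e IMPLIES a) IMPLIES NOT (e OR (NOT (a AND e) IMPLIES NOT (a OR e)))) AND (a AND e))) OR (((a OR e) IMPLIES a) IMPLIES (NOT (a IMPLIES e) OR a)) = True OR False = True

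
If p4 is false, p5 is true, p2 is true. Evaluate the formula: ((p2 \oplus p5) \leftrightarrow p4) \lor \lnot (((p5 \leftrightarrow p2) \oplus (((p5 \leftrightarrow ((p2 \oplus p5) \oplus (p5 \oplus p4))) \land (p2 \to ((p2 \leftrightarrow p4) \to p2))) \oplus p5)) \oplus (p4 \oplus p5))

\text{True}

Substituting p4=\text{False}, p5=\text{True}, p2=\text{True}:
p2 \oplus p5 = \text{True} \oplus \text{True} = \text{False}
(p2 \oplus p5) \leftrightarrow p4 = \text{False} \leftrightarrow \text{False} = \text{True}
p5 \leftrightarrow p2 = \text{True} \leftrightarrow \text{True} = \text{True}
p2 \oplus p5 = \text{True} \oplus \text{True} = \text{False}
p5 \oplus p4 = \text{True} \oplus \text{False} = \text{True}
(p2 \oplus p5) \oplus (p5 \oplus p4) = \text{False} \oplus \text{True} = \text{True}
p5 \leftrightarrow ((p2 \oplus p5) \oplus (p5 \oplus p4)) = \text{True} \leftrightarrow \text{True} = \text{True}
p2 \leftrightarrow p4 = \text{True} \leftrightarrow \text{False} = \text{False}
(p2 \leftrightarrow p4) \to p2 = \text{False} \to \text{True} = \text{True}
p2 \to ((p2 \leftrightarrow p4) \to p2) = \text{True} \to \text{True} = \text{True}
(p5 \leftrightarrow ((p2 \oplus p5) \oplus (p5 \oplus p4))) \land (p2 \to ((p2 \leftrightarrow p4) \to p2)) = \text{True} \land \text{True} = \text{True}
((p5 \leftrightarrow ((p2 \oplus p5) \oplus (p5 \oplus p4))) \land (p2 \to ((p2 \leftrightarrow p4) \to p2))) \oplus p5 = \text{True} \oplus \text{True} = \text{False}
(p5 \leftrightarrow p2) \oplus (((p5 \leftrightarrow ((p2 \oplus p5) \oplus (p5 \oplus p4))) \land (p2 \to ((p2 \leftrightarrow p4) \to p2))) \oplus p5) = \text{True} \oplus \text{False} = \text{True}
p4 \oplus p5 = \text{False} \oplus \text{True} = \text{True}
((p5 \leftrightarrow p2) \oplus (((p5 \leftrightarrow ((p2 \oplus p5) \oplus (p5 \oplus p4))) \land (p2 \to ((p2 \leftrightarrow p4) \to p2))) \oplus p5)) \oplus (p4 \oplus p5) = \text{True} \oplus \text{True} = \text{False}
\lnot (((p5 \leftrightarrow p2) \oplus (((p5 \leftrightarrow ((p2 \oplus p5) \oplus (p5 \oplus p4))) \land (p2 \to ((p2 \leftrightarrow p4) \to p2))) \oplus p5)) \oplus (p4 \oplus p5)) = \lnot \text{False} = \text{True}
((p2 \oplus p5) \leftrightarrow p4) \lor \lnot (((p5 \leftrightarrow p2) \oplus (((p5 \leftrightarrow ((p2 \oplus p5) \oplus (p5 \oplus p4))) \land (p2 \to ((p2 \leftrightarrow p4) \to p2))) \oplus p5)) \oplus (p4 \oplus p5)) = \text{True} \lor \text{True} = \text{True}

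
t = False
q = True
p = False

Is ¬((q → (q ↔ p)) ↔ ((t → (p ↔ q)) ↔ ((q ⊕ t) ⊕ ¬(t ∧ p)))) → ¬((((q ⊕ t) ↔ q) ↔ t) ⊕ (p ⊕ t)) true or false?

q ↔ p = True ↔ False = False
q → (q ↔ p) = True → False = False
p ↔ q = False ↔ True = False
t → (p ↔ q) = False → False = True
q ⊕ t = True ⊕ False = True
t ∧ p = False ∧ False = False
¬(t ∧ p) = ¬False = True
(q ⊕ t) ⊕ ¬(t ∧ p) = True ⊕ True = False
(t → (p ↔ q)) ↔ ((q ⊕ t) ⊕ ¬(t ∧ p)) = True ↔ False = False
(q → (q ↔ p)) ↔ ((t → (p ↔ q)) ↔ ((q ⊕ t) ⊕ ¬(t ∧ p))) = False ↔ False = True
¬((q → (q ↔ p)) ↔ ((t → (p ↔ q)) ↔ ((q ⊕ t) ⊕ ¬(t ∧ p)))) = ¬True = False
q ⊕ t = True ⊕ False = True
(q ⊕ t) ↔ q = True ↔ True = True
((q ⊕ t) ↔ q) ↔ t = True ↔ False = False
p ⊕ t = False ⊕ False = False
(((q ⊕ t) ↔ q) ↔ t) ⊕ (p ⊕ t) = False ⊕ False = False
¬((((q ⊕ t) ↔ q) ↔ t) ⊕ (p ⊕ t)) = ¬False = True
¬((q → (q ↔ p)) ↔ ((t → (p ↔ q)) ↔ ((q ⊕ t) ⊕ ¬(t ∧ p)))) → ¬((((q ⊕ t) ↔ q) ↔ t) ⊕ (p ⊕ t)) = False → True = True

True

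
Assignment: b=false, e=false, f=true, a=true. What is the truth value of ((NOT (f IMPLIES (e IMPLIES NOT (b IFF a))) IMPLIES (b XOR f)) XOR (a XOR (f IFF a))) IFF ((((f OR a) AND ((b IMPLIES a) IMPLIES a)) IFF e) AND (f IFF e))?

false

b IFF a = false IFF true = false
NOT (b IFF a) = NOT false = true
e IMPLIES NOT (b IFF a) = false IMPLIES true = true
f IMPLIES (e IMPLIES NOT (b IFF a)) = true IMPLIES true = true
NOT (f IMPLIES (e IMPLIES NOT (b IFF a))) = NOT true = false
b XOR f = false XOR true = true
NOT (f IMPLIES (e IMPLIES NOT (b IFF a))) IMPLIES (b XOR f) = false IMPLIES true = true
f IFF a = true IFF true = true
a XOR (f IFF a) = true XOR true = false
(NOT (f IMPLIES (e IMPLIES NOT (b IFF a))) IMPLIES (b XOR f)) XOR (a XOR (f IFF a)) = true XOR false = true
f OR a = true OR true = true
b IMPLIES a = false IMPLIES true = true
(b IMPLIES a) IMPLIES a = true IMPLIES true = true
(f OR a) AND ((b IMPLIES a) IMPLIES a) = true AND true = true
((f OR a) AND ((b IMPLIES a) IMPLIES a)) IFF e = true IFF false = false
f IFF e = true IFF false = false
(((f OR a) AND ((b IMPLIES a) IMPLIES a)) IFF e) AND (f IFF e) = false AND false = false
((NOT (f IMPLIES (e IMPLIES NOT (b IFF a))) IMPLIES (b XOR f)) XOR (a XOR (f IFF a))) IFF ((((f OR a) AND ((b IMPLIES a) IMPLIES a)) IFF e) AND (f IFF e)) = true IFF false = false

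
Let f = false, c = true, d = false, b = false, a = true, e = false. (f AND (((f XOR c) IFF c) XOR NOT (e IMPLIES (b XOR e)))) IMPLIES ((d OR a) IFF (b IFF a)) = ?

true

f XOR c = false XOR true = true
(f XOR c) IFF c = true IFF true = true
b XOR e = false XOR false = false
e IMPLIES (b XOR e) = false IMPLIES false = true
NOT (e IMPLIES (b XOR e)) = NOT true = false
((f XOR c) IFF c) XOR NOT (e IMPLIES (b XOR e)) = true XOR false = true
f AND (((f XOR c) IFF c) XOR NOT (e IMPLIES (b XOR e))) = false AND true = false
d OR a = false OR true = true
b IFF a = false IFF true = false
(d OR a) IFF (b IFF a) = true IFF false = false
(f AND (((f XOR c) IFF c) XOR NOT (e IMPLIES (b XOR e)))) IMPLIES ((d OR a) IFF (b IFF a)) = false IMPLIES false = true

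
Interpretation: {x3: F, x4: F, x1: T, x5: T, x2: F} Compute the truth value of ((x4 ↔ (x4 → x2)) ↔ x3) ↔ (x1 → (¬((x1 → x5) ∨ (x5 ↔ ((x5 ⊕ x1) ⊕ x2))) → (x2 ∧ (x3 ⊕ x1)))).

T

x4 → x2 = F → F = T
x4 ↔ (x4 → x2) = F ↔ T = F
(x4 ↔ (x4 → x2)) ↔ x3 = F ↔ F = T
x1 → x5 = T → T = T
x5 ⊕ x1 = T ⊕ T = F
(x5 ⊕ x1) ⊕ x2 = F ⊕ F = F
x5 ↔ ((x5 ⊕ x1) ⊕ x2) = T ↔ F = F
(x1 → x5) ∨ (x5 ↔ ((x5 ⊕ x1) ⊕ x2)) = T ∨ F = T
¬((x1 → x5) ∨ (x5 ↔ ((x5 ⊕ x1) ⊕ x2))) = ¬T = F
x3 ⊕ x1 = F ⊕ T = T
x2 ∧ (x3 ⊕ x1) = F ∧ T = F
¬((x1 → x5) ∨ (x5 ↔ ((x5 ⊕ x1) ⊕ x2))) → (x2 ∧ (x3 ⊕ x1)) = F → F = T
x1 → (¬((x1 → x5) ∨ (x5 ↔ ((x5 ⊕ x1) ⊕ x2))) → (x2 ∧ (x3 ⊕ x1))) = T → T = T
((x4 ↔ (x4 → x2)) ↔ x3) ↔ (x1 → (¬((x1 → x5) ∨ (x5 ↔ ((x5 ⊕ x1) ⊕ x2))) → (x2 ∧ (x3 ⊕ x1)))) = T ↔ T = T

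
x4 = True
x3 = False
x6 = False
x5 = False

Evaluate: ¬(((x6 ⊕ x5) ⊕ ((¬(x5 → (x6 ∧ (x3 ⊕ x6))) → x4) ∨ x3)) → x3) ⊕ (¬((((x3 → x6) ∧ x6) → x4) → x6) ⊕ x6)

Substituting x4=True, x3=False, x6=False, x5=False:
x6 ⊕ x5 = False ⊕ False = False
x3 ⊕ x6 = False ⊕ False = False
x6 ∧ (x3 ⊕ x6) = False ∧ False = False
x5 → (x6 ∧ (x3 ⊕ x6)) = False → False = True
¬(x5 → (x6 ∧ (x3 ⊕ x6))) = ¬True = False
¬(x5 → (x6 ∧ (x3 ⊕ x6))) → x4 = False → True = True
(¬(x5 → (x6 ∧ (x3 ⊕ x6))) → x4) ∨ x3 = True ∨ False = True
(x6 ⊕ x5) ⊕ ((¬(x5 → (x6 ∧ (x3 ⊕ x6))) → x4) ∨ x3) = False ⊕ True = True
((x6 ⊕ x5) ⊕ ((¬(x5 → (x6 ∧ (x3 ⊕ x6))) → x4) ∨ x3)) → x3 = True → False = False
¬(((x6 ⊕ x5) ⊕ ((¬(x5 → (x6 ∧ (x3 ⊕ x6))) → x4) ∨ x3)) → x3) = ¬False = True
x3 → x6 = False → False = True
(x3 → x6) ∧ x6 = True ∧ False = False
((x3 → x6) ∧ x6) → x4 = False → True = True
(((x3 → x6) ∧ x6) → x4) → x6 = True → False = False
¬((((x3 → x6) ∧ x6) → x4) → x6) = ¬False = True
¬((((x3 → x6) ∧ x6) → x4) → x6) ⊕ x6 = True ⊕ False = True
¬(((x6 ⊕ x5) ⊕ ((¬(x5 → (x6 ∧ (x3 ⊕ x6))) → x4) ∨ x3)) → x3) ⊕ (¬((((x3 → x6) ∧ x6) → x4) → x6) ⊕ x6) = True ⊕ True = False

False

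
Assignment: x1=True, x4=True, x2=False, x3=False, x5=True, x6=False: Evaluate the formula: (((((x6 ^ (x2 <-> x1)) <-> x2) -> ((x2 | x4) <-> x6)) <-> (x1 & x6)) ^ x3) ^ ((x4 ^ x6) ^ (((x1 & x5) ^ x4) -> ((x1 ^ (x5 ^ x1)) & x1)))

Substituting x1=True, x4=True, x2=False, x3=False, x5=True, x6=False:
x2 <-> x1 = False <-> True = False
x6 ^ (x2 <-> x1) = False ^ False = False
(x6 ^ (x2 <-> x1)) <-> x2 = False <-> False = True
x2 | x4 = False | True = True
(x2 | x4) <-> x6 = True <-> False = False
((x6 ^ (x2 <-> x1)) <-> x2) -> ((x2 | x4) <-> x6) = True -> False = False
x1 & x6 = True & False = False
(((x6 ^ (x2 <-> x1)) <-> x2) -> ((x2 | x4) <-> x6)) <-> (x1 & x6) = False <-> False = True
((((x6 ^ (x2 <-> x1)) <-> x2) -> ((x2 | x4) <-> x6)) <-> (x1 & x6)) ^ x3 = True ^ False = True
x4 ^ x6 = True ^ False = True
x1 & x5 = True & True = True
(x1 & x5) ^ x4 = True ^ True = False
x5 ^ x1 = True ^ True = False
x1 ^ (x5 ^ x1) = True ^ False = True
(x1 ^ (x5 ^ x1)) & x1 = True & True = True
((x1 & x5) ^ x4) -> ((x1 ^ (x5 ^ x1)) & x1) = False -> True = True
(x4 ^ x6) ^ (((x1 & x5) ^ x4) -> ((x1 ^ (x5 ^ x1)) & x1)) = True ^ True = False
(((((x6 ^ (x2 <-> x1)) <-> x2) -> ((x2 | x4) <-> x6)) <-> (x1 & x6)) ^ x3) ^ ((x4 ^ x6) ^ (((x1 & x5) ^ x4) -> ((x1 ^ (x5 ^ x1)) & x1))) = True ^ False = True

True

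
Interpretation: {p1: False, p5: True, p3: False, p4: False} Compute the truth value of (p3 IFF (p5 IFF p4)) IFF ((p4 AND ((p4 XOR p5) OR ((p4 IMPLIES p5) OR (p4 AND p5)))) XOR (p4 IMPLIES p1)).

True

p5 IFF p4 = True IFF False = False
p3 IFF (p5 IFF p4) = False IFF False = True
p4 XOR p5 = False XOR True = True
p4 IMPLIES p5 = False IMPLIES True = True
p4 AND p5 = False AND True = False
(p4 IMPLIES p5) OR (p4 AND p5) = True OR False = True
(p4 XOR p5) OR ((p4 IMPLIES p5) OR (p4 AND p5)) = True OR True = True
p4 AND ((p4 XOR p5) OR ((p4 IMPLIES p5) OR (p4 AND p5))) = False AND True = False
p4 IMPLIES p1 = False IMPLIES False = True
(p4 AND ((p4 XOR p5) OR ((p4 IMPLIES p5) OR (p4 AND p5)))) XOR (p4 IMPLIES p1) = False XOR True = True
(p3 IFF (p5 IFF p4)) IFF ((p4 AND ((p4 XOR p5) OR ((p4 IMPLIES p5) OR (p4 AND p5)))) XOR (p4 IMPLIES p1)) = True IFF True = True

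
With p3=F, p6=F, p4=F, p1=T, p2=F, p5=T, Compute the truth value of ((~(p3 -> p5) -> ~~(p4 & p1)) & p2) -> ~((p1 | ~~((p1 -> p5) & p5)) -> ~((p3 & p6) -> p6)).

Substituting p3=F, p6=F, p4=F, p1=T, p2=F, p5=T:
p3 -> p5 = F -> T = T
~(p3 -> p5) = ~T = F
p4 & p1 = F & T = F
~(p4 & p1) = ~F = T
~~(p4 & p1) = ~T = F
~(p3 -> p5) -> ~~(p4 & p1) = F -> F = T
(~(p3 -> p5) -> ~~(p4 & p1)) & p2 = T & F = F
p1 -> p5 = T -> T = T
(p1 -> p5) & p5 = T & T = T
~((p1 -> p5) & p5) = ~T = F
~~((p1 -> p5) & p5) = ~F = T
p1 | ~~((p1 -> p5) & p5) = T | T = T
p3 & p6 = F & F = F
(p3 & p6) -> p6 = F -> F = T
~((p3 & p6) -> p6) = ~T = F
(p1 | ~~((p1 -> p5) & p5)) -> ~((p3 & p6) -> p6) = T -> F = F
~((p1 | ~~((p1 -> p5) & p5)) -> ~((p3 & p6) -> p6)) = ~F = T
((~(p3 -> p5) -> ~~(p4 & p1)) & p2) -> ~((p1 | ~~((p1 -> p5) & p5)) -> ~((p3 & p6) -> p6)) = F -> T = T

T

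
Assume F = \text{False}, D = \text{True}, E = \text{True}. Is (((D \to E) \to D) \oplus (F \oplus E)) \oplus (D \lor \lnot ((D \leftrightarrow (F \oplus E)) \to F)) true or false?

D \to E = \text{True} \to \text{True} = \text{True}
(D \to E) \to D = \text{True} \to \text{True} = \text{True}
F \oplus E = \text{False} \oplus \text{True} = \text{True}
((D \to E) \to D) \oplus (F \oplus E) = \text{True} \oplus \text{True} = \text{False}
F \oplus E = \text{False} \oplus \text{True} = \text{True}
D \leftrightarrow (F \oplus E) = \text{True} \leftrightarrow \text{True} = \text{True}
(D \leftrightarrow (F \oplus E)) \to F = \text{True} \to \text{False} = \text{False}
\lnot ((D \leftrightarrow (F \oplus E)) \to F) = \lnot \text{False} = \text{True}
D \lor \lnot ((D \leftrightarrow (F \oplus E)) \to F) = \text{True} \lor \text{True} = \text{True}
(((D \to E) \to D) \oplus (F \oplus E)) \oplus (D \lor \lnot ((D \leftrightarrow (F \oplus E)) \to F)) = \text{False} \oplus \text{True} = \text{True}

\text{True}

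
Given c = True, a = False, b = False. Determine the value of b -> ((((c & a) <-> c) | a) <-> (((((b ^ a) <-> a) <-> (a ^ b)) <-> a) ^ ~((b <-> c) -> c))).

c & a = True & False = False
(c & a) <-> c = False <-> True = False
((c & a) <-> c) | a = False | False = False
b ^ a = False ^ False = False
(b ^ a) <-> a = False <-> False = True
a ^ b = False ^ False = False
((b ^ a) <-> a) <-> (a ^ b) = True <-> False = False
(((b ^ a) <-> a) <-> (a ^ b)) <-> a = False <-> False = True
b <-> c = False <-> True = False
(b <-> c) -> c = False -> True = True
~((b <-> c) -> c) = ~True = False
((((b ^ a) <-> a) <-> (a ^ b)) <-> a) ^ ~((b <-> c) -> c) = True ^ False = True
(((c & a) <-> c) | a) <-> (((((b ^ a) <-> a) <-> (a ^ b)) <-> a) ^ ~((b <-> c) -> c)) = False <-> True = False
b -> ((((c & a) <-> c) | a) <-> (((((b ^ a) <-> a) <-> (a ^ b)) <-> a) ^ ~((b <-> c) -> c))) = False -> False = True

True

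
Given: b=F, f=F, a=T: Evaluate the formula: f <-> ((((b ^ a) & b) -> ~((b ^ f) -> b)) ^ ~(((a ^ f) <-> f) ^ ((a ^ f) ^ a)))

b ^ a = F ^ T = T
(b ^ a) & b = T & F = F
b ^ f = F ^ F = F
(b ^ f) -> b = F -> F = T
~((b ^ f) -> b) = ~T = F
((b ^ a) & b) -> ~((b ^ f) -> b) = F -> F = T
a ^ f = T ^ F = T
(a ^ f) <-> f = T <-> F = F
a ^ f = T ^ F = T
(a ^ f) ^ a = T ^ T = F
((a ^ f) <-> f) ^ ((a ^ f) ^ a) = F ^ F = F
~(((a ^ f) <-> f) ^ ((a ^ f) ^ a)) = ~F = T
(((b ^ a) & b) -> ~((b ^ f) -> b)) ^ ~(((a ^ f) <-> f) ^ ((a ^ f) ^ a)) = T ^ T = F
f <-> ((((b ^ a) & b) -> ~((b ^ f) -> b)) ^ ~(((a ^ f) <-> f) ^ ((a ^ f) ^ a))) = F <-> F = T

T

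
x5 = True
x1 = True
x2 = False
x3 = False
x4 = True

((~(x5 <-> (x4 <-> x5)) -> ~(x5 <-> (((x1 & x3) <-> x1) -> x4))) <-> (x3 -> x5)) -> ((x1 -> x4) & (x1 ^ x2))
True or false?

True

x4 <-> x5 = True <-> True = True
x5 <-> (x4 <-> x5) = True <-> True = True
~(x5 <-> (x4 <-> x5)) = ~True = False
x1 & x3 = True & False = False
(x1 & x3) <-> x1 = False <-> True = False
((x1 & x3) <-> x1) -> x4 = False -> True = True
x5 <-> (((x1 & x3) <-> x1) -> x4) = True <-> True = True
~(x5 <-> (((x1 & x3) <-> x1) -> x4)) = ~True = False
~(x5 <-> (x4 <-> x5)) -> ~(x5 <-> (((x1 & x3) <-> x1) -> x4)) = False -> False = True
x3 -> x5 = False -> True = True
(~(x5 <-> (x4 <-> x5)) -> ~(x5 <-> (((x1 & x3) <-> x1) -> x4))) <-> (x3 -> x5) = True <-> True = True
x1 -> x4 = True -> True = True
x1 ^ x2 = True ^ False = True
(x1 -> x4) & (x1 ^ x2) = True & True = True
((~(x5 <-> (x4 <-> x5)) -> ~(x5 <-> (((x1 & x3) <-> x1) -> x4))) <-> (x3 -> x5)) -> ((x1 -> x4) & (x1 ^ x2)) = True -> True = True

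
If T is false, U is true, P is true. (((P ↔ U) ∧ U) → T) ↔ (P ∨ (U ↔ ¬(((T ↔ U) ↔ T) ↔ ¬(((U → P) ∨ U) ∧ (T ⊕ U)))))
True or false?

False

P ↔ U = True ↔ True = True
(P ↔ U) ∧ U = True ∧ True = True
((P ↔ U) ∧ U) → T = True → False = False
T ↔ U = False ↔ True = False
(T ↔ U) ↔ T = False ↔ False = True
U → P = True → True = True
(U → P) ∨ U = True ∨ True = True
T ⊕ U = False ⊕ True = True
((U → P) ∨ U) ∧ (T ⊕ U) = True ∧ True = True
¬(((U → P) ∨ U) ∧ (T ⊕ U)) = ¬True = False
((T ↔ U) ↔ T) ↔ ¬(((U → P) ∨ U) ∧ (T ⊕ U)) = True ↔ False = False
¬(((T ↔ U) ↔ T) ↔ ¬(((U → P) ∨ U) ∧ (T ⊕ U))) = ¬False = True
U ↔ ¬(((T ↔ U) ↔ T) ↔ ¬(((U → P) ∨ U) ∧ (T ⊕ U))) = True ↔ True = True
P ∨ (U ↔ ¬(((T ↔ U) ↔ T) ↔ ¬(((U → P) ∨ U) ∧ (T ⊕ U)))) = True ∨ True = True
(((P ↔ U) ∧ U) → T) ↔ (P ∨ (U ↔ ¬(((T ↔ U) ↔ T) ↔ ¬(((U → P) ∨ U) ∧ (T ⊕ U))))) = False ↔ True = False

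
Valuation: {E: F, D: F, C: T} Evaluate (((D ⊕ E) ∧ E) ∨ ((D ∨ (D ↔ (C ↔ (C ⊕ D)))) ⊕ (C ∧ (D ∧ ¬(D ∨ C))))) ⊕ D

Substituting E=F, D=F, C=T:
D ⊕ E = F ⊕ F = F
(D ⊕ E) ∧ E = F ∧ F = F
C ⊕ D = T ⊕ F = T
C ↔ (C ⊕ D) = T ↔ T = T
D ↔ (C ↔ (C ⊕ D)) = F ↔ T = F
D ∨ (D ↔ (C ↔ (C ⊕ D))) = F ∨ F = F
D ∨ C = F ∨ T = T
¬(D ∨ C) = ¬T = F
D ∧ ¬(D ∨ C) = F ∧ F = F
C ∧ (D ∧ ¬(D ∨ C)) = T ∧ F = F
(D ∨ (D ↔ (C ↔ (C ⊕ D)))) ⊕ (C ∧ (D ∧ ¬(D ∨ C))) = F ⊕ F = F
((D ⊕ E) ∧ E) ∨ ((D ∨ (D ↔ (C ↔ (C ⊕ D)))) ⊕ (C ∧ (D ∧ ¬(D ∨ C)))) = F ∨ F = F
(((D ⊕ E) ∧ E) ∨ ((D ∨ (D ↔ (C ↔ (C ⊕ D)))) ⊕ (C ∧ (D ∧ ¬(D ∨ C))))) ⊕ D = F ⊕ F = F

F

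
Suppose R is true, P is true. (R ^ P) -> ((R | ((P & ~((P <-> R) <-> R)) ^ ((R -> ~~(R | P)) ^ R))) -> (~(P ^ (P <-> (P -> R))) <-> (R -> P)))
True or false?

Substituting R=1, P=1:
R ^ P = 1 ^ 1 = 0
P <-> R = 1 <-> 1 = 1
(P <-> R) <-> R = 1 <-> 1 = 1
~((P <-> R) <-> R) = ~1 = 0
P & ~((P <-> R) <-> R) = 1 & 0 = 0
R | P = 1 | 1 = 1
~(R | P) = ~1 = 0
~~(R | P) = ~0 = 1
R -> ~~(R | P) = 1 -> 1 = 1
(R -> ~~(R | P)) ^ R = 1 ^ 1 = 0
(P & ~((P <-> R) <-> R)) ^ ((R -> ~~(R | P)) ^ R) = 0 ^ 0 = 0
R | ((P & ~((P <-> R) <-> R)) ^ ((R -> ~~(R | P)) ^ R)) = 1 | 0 = 1
P -> R = 1 -> 1 = 1
P <-> (P -> R) = 1 <-> 1 = 1
P ^ (P <-> (P -> R)) = 1 ^ 1 = 0
~(P ^ (P <-> (P -> R))) = ~0 = 1
R -> P = 1 -> 1 = 1
~(P ^ (P <-> (P -> R))) <-> (R -> P) = 1 <-> 1 = 1
(R | ((P & ~((P <-> R) <-> R)) ^ ((R -> ~~(R | P)) ^ R))) -> (~(P ^ (P <-> (P -> R))) <-> (R -> P)) = 1 -> 1 = 1
(R ^ P) -> ((R | ((P & ~((P <-> R) <-> R)) ^ ((R -> ~~(R | P)) ^ R))) -> (~(P ^ (P <-> (P -> R))) <-> (R -> P))) = 0 -> 1 = 1

1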